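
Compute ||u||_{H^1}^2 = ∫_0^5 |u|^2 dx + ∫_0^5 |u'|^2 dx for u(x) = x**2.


||u||_{H^1}^2 = 2375/3

The H^1 norm (squared) on an interval (0, L) is
  ||u||_{H^1}^2 = ∫_0^L u(x)^2 dx + ∫_0^L u'(x)^2 dx.
Compute u'(x) = 2*x.
Then u(x)^2 = x**4 and u'(x)^2 = 4*x**2.
Integrate each monomial from 0 to 5 using ∫_0^5 c·x^n dx = c·5^(n+1)/(n+1):
  ∫_0^5 u(x)^2 dx = ∫_0^5 (x^4) dx. Term by term:
    ∫_0^5 x^4 dx = 625.
  ∫_0^5 u'(x)^2 dx = ∫_0^5 (4*x^2) dx. Term by term:
    ∫_0^5 4*x^2 dx = 500/3.
Adding: ||u||_{H^1}^2 = 625 + 500/3 = 2375/3.


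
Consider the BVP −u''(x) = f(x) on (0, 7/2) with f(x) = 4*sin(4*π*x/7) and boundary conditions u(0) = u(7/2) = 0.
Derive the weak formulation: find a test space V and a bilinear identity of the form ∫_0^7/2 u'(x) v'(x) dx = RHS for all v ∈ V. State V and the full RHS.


V = H^1_0(0, 7/2) (so v(0) = v(7/2) = 0); weak form: ∫_0^7/2 u'v' dx = ∫_0^7/2 (4*sin(4*π*x/7)) v dx for all v ∈ V.

Multiply both sides by a test function v and integrate from 0 to 7/2:
  ∫_0^7/2 −u''(x) v(x) dx = ∫_0^7/2 f(x) v(x) dx.
Integrate the LHS by parts once:
  ∫_0^7/2 −u'' v dx = −[u'(x) v(x)]_0^7/2 + ∫_0^7/2 u'(x) v'(x) dx.
Thus ∫_0^7/2 u'(x) v'(x) dx = ∫_0^7/2 f(x) v(x) dx + [u'(x) v(x)]_0^7/2.
Choose V so that boundary terms are either known or forced to vanish.
u is Dirichlet: u(0) = u(7/2) = 0. Let V = H^1_0(0, 7/2); then v(0) = v(7/2) = 0, and [u' v]_0^7/2 = 0.
Weak formulation: find u (satisfying any essential BC) such that ∫_0^7/2 u'(x) v'(x) dx = ∫_0^7/2 f v dx for all v ∈ V.
Substituting f(x) = 4*sin(4*π*x/7), the right-hand side is ∫_0^7/2 (4*sin(4*π*x/7)) v dx.


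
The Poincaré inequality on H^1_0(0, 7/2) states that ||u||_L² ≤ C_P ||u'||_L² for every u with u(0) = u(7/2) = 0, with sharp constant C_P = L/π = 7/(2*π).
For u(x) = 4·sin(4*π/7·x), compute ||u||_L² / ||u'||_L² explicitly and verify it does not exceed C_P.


||u||_L² / ||u'||_L² = 7/(4*π) < C_P = 7/(2*π).

u(x) = 4·sin(4*π/7·x), so u'(x) = 16*π*cos(4*π*x/7)/7.
Writing u(x) = A·sin(kπx/L) with A = 4 and k = 2, use ∫_0^L sin²(kπx/L) dx = L/2 and ∫_0^L cos²(kπx/L) dx = L/2.
u² = 16·sin²(4*π/7·x) and (u')² = 256*π^2/49·cos²(4*π/7·x), and each of sin², cos² integrates to L/2 = 7/4 over (0, 7/2).
∫_0^7/2 u² dx = 28, so ||u||_L² = 2*sqrt(7).
∫_0^7/2 (u')² dx = 64*π^2/7, so ||u'||_L² = 8*sqrt(7)*π/7.
Ratio ||u||_L² / ||u'||_L² = 7/(4*π).
Sharp Poincaré constant on H^1_0(0, 7/2) is C_P = L/π = 7/(2*π), achieved by sin(2*π/7·x).
This is the k = 2 harmonic; the ratio L/(kπ) is strictly less than C_P = L/π, consistent with the sharp inequality ||u||_L² ≤ C_P ||u'||_L².


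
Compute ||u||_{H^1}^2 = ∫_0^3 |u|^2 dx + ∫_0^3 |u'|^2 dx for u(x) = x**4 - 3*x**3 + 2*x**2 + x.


||u||_{H^1}^2 = 80259/140

The H^1 norm (squared) on an interval (0, L) is
  ||u||_{H^1}^2 = ∫_0^L u(x)^2 dx + ∫_0^L u'(x)^2 dx.
Compute u'(x) = 4*x**3 - 9*x**2 + 4*x + 1.
Then u(x)^2 = x**8 - 6*x**7 + 13*x**6 - 10*x**5 - 2*x**4 + 4*x**3 + x**2 and u'(x)^2 = 16*x**6 - 72*x**5 + 113*x**4 - 64*x**3 - 2*x**2 + 8*x + 1.
Integrate each monomial from 0 to 3 using ∫_0^3 c·x^n dx = c·3^(n+1)/(n+1):
  ∫_0^3 u(x)^2 dx = ∫_0^3 (x^8 - 6*x^7 + 13*x^6 - 10*x^5 - 2*x^4 + 4*x^3 + x^2) dx. Term by term:
    ∫_0^3 x^8 dx = 2187;  ∫_0^3 -6*x^7 dx = -19683/4;  ∫_0^3 13*x^6 dx = 28431/7;
    ∫_0^3 -10*x^5 dx = -1215;  ∫_0^3 -2*x^4 dx = -486/5;  ∫_0^3 4*x^3 dx = 81;
    ∫_0^3 x^2 dx = 9.
  Sum: 2187 − 19683/4 + 28431/7 − 1215 − 486/5 + 81 + 9 = 14787/140.
  ∫_0^3 u'(x)^2 dx = ∫_0^3 (16*x^6 - 72*x^5 + 113*x^4 - 64*x^3 - 2*x^2 + 8*x + 1) dx. Term by term:
    ∫_0^3 16*x^6 dx = 34992/7;  ∫_0^3 -72*x^5 dx = -8748;  ∫_0^3 113*x^4 dx = 27459/5;
    ∫_0^3 -64*x^3 dx = -1296;  ∫_0^3 -2*x^2 dx = -18;  ∫_0^3 8*x dx = 36;
    ∫_0^3 1 dx = 3.
  Sum: 34992/7 − 8748 + 27459/5 − 1296 − 18 + 36 + 3 = 16368/35.
Adding: ||u||_{H^1}^2 = 14787/140 + 16368/35 = 80259/140.


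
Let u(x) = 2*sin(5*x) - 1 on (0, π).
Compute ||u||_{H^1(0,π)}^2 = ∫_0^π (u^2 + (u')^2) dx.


||u||_{H^1(0,π)}^2 = -8/5 + 53*π

u'(x) = 10*cos(5*x).
Expand u² and (u')² and integrate term by term on (0, π), using: for integers n ≥ 1, ∫_0^π sin²(nx) dx = ∫_0^π cos²(nx) dx = π/2; for n ≠ n', ∫_0^π sin(nx)sin(n'x) dx = ∫_0^π cos(nx)cos(n'x) dx = 0; and by product-to-sum, ∫_0^π sin(nx)cos(n'x) dx = ½∫_0^π [sin((n+n')x) + sin((n−n')x)] dx, which is 0 when n+n' is even and 2n/(n²−n'²) when n+n' is odd (it need not vanish on (0, π)). For the constant mode: ∫_0^π 1 dx = π, ∫_0^π cos(nx) dx = 0, ∫_0^π sin(nx) dx = (1−(−1)^n)/n.
  u² squared terms: (-1)²·∫1 dx = 1·π = π;  (2)²·∫sin(5x)² dx = 4·π/2 = 2*π.
  u² cross terms: 2·(-1)·(2)·∫1·sin(5x) dx = -4·(2/5) = -8/5.
  So ∫_0^π u² dx = π + 2*π − 8/5 = -8/5 + 3*π.
  (u')² squared terms: (10)²·∫cos(5x)² dx = 100·π/2 = 50*π.
  So ∫_0^π (u')² dx = 50*π.
||u||_{H^1}^2 = (-8/5 + 3*π) + (50*π) = -8/5 + 53*π.


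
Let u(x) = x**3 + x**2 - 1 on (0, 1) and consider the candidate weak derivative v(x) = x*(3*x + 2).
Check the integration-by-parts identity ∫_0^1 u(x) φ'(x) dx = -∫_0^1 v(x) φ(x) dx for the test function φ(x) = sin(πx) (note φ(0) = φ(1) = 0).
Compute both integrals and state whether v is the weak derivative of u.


LHS = -5/π + 12/π^3, RHS = -5/π + 12/π^3. Yes, v = u' weakly.

u(x) = x**3 + x**2 - 1, classical derivative u'(x) = 3*x**2 + 2*x.
φ(x) = sin(πx), so φ'(x) = π*cos(π*x).
Note φ(0) = φ(1) = 0, so the boundary term u·φ vanishes.
LHS = ∫_0^1 u(x) φ'(x) dx = ∫_0^1 (π*x^3*cos(π*x) + π*x^2*cos(π*x) - π*cos(π*x)) dx. Term by term:
  ∫_0^1 -π*cos(π*x) dx = 0;  ∫_0^1 π*x^2*cos(π*x) dx = -2/π;  ∫_0^1 π*x^3*cos(π*x) dx = -3/π + 12/π^3.
Sum: 0 − 2/π + -3/π + 12/π^3 = -5/π + 12/π^3.
So LHS = -5/π + 12/π^3.
∫_0^1 v(x) φ(x) dx = ∫_0^1 (3*x^2*sin(π*x) + 2*x*sin(π*x)) dx. Term by term:
  ∫_0^1 2*x*sin(π*x) dx = 2/π;  ∫_0^1 3*x^2*sin(π*x) dx = -12/π^3 + 3/π.
Sum: 2/π + -12/π^3 + 3/π = -12/π^3 + 5/π.
So RHS = -∫_0^1 v(x) φ(x) dx = -5/π + 12/π^3.
LHS = RHS, so the identity holds for this test φ.
Moreover u is smooth here and v(x) = u'(x) = 3*x**2 + 2*x pointwise, so the identity holds for every test function. Hence v is the weak derivative of u.


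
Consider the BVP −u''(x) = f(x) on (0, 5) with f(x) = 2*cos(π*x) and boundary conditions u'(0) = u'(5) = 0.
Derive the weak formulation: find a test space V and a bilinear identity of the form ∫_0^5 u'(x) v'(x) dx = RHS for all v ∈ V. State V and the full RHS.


V = H^1(0, 5) (no boundary constraint on v; u is determined up to an additive constant); weak form: ∫_0^5 u'v' dx = ∫_0^5 (2*cos(π*x)) v dx for all v ∈ V.

Multiply both sides by a test function v and integrate from 0 to 5:
  ∫_0^5 −u''(x) v(x) dx = ∫_0^5 f(x) v(x) dx.
Integrate the LHS by parts once:
  ∫_0^5 −u'' v dx = −[u'(x) v(x)]_0^5 + ∫_0^5 u'(x) v'(x) dx.
Thus ∫_0^5 u'(x) v'(x) dx = ∫_0^5 f(x) v(x) dx + [u'(x) v(x)]_0^5.
Choose V so that boundary terms are either known or forced to vanish.
u has homogeneous Neumann: u'(0) = u'(5) = 0. So [u' v]_0^5 = 0·v(5) − 0·v(0) = 0 for any v; take V = H^1(0, 5).
Weak formulation: find u (satisfying any essential BC) such that ∫_0^5 u'(x) v'(x) dx = ∫_0^5 f v dx for all v ∈ V (homogeneous Neumann, so boundary terms vanish).
Substituting f(x) = 2*cos(π*x), the right-hand side is ∫_0^5 (2*cos(π*x)) v dx.
Compatibility check (pure Neumann): taking v ≡ 1 ∈ V gives 0 = ∫_0^5 f dx + (0) − (0), i.e. ∫_0^5 f dx must equal u'(0) − u'(5) = 0. Indeed ∫_0^5 (2*cos(π*x)) dx = 0, so the data are compatible. The solution is then unique only up to an additive constant (fix it e.g. by requiring ∫_0^5 u dx = 0).


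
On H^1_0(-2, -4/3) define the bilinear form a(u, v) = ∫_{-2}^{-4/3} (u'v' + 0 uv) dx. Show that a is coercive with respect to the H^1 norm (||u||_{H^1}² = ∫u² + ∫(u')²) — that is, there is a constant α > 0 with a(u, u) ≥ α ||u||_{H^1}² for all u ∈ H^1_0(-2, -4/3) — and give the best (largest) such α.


α = 9*π^2/(4 + 9*π^2)

Coercivity of a(·,·) on H^1_0(-2, -4/3) means a(u, u) ≥ α ||u||_{H^1}² for every u ∈ H^1_0.
The interval has length L = 2/3, and Poincaré/coercivity depend only on L. Here a(u, u) = ∫(u')² + (0)·∫u².
Here c = 0, so a(u,u) = ∫(u')² alone. The condition a(u,u) ≥ α||u||_{H^1}² reads (1−α)∫(u')² ≥ (α−c)∫u². Any admissible α is ≤ 1 (rapidly oscillating u have ∫u²/∫(u')² → 0), and α = 1 would force 0 ≥ (1−c)∫u², impossible since c < 1; so 1−α > 0. By the sharp Poincaré inequality on H^1_0 of an interval of length L, ∫(u')² ≥ (π/L)²∫u² with equality for the first sine mode sin(π(x−x₀)/L) (x₀ the left endpoint), so the inequality holds for all u iff (1−α)(π/L)² ≥ α − c, i.e. α ≤ ((π/L)² + c)/((π/L)² + 1) = (1 + c(L/π)²)/(1 + (L/π)²). (Direct route, valid since c ≤ 0: Poincaré gives c∫u² ≥ c(L/π)²∫(u')², so a(u,u) ≥ (1 + c(L/π)²)∫(u')², while ||u||_{H^1}² ≤ (1 + (L/π)²)∫(u')²; dividing yields the same α.) With (π/L)² = 9*π^2/4 and c = 0, the largest admissible constant is α = ((π/L)² + c)/((π/L)² + 1).
Simplifying, α = 9*π^2/(4 + 9*π^2).


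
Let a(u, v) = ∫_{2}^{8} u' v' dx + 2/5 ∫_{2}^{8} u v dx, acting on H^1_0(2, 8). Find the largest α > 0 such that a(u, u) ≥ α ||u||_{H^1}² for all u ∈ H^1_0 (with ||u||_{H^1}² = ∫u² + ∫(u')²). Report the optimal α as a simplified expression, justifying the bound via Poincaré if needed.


α = (π^2 + 72/5)/(π^2 + 36)

Coercivity of a(·,·) on H^1_0(2, 8) means a(u, u) ≥ α ||u||_{H^1}² for every u ∈ H^1_0.
The interval has length L = 6, and Poincaré/coercivity depend only on L. Here a(u, u) = ∫(u')² + (2/5)·∫u².
Here 0 < c = 2/5 < 1. The condition a(u,u) ≥ α||u||_{H^1}² reads (1−α)∫(u')² ≥ (α−c)∫u². Any admissible α is ≤ 1 (rapidly oscillating u have ∫u²/∫(u')² → 0), and α = 1 would force 0 ≥ (1−c)∫u², impossible since c < 1; so 1−α > 0. By the sharp Poincaré inequality on H^1_0 of an interval of length L, ∫(u')² ≥ (π/L)²∫u² with equality for the first sine mode sin(π(x−x₀)/L) (x₀ the left endpoint), so the inequality holds for all u iff (1−α)(π/L)² ≥ α − c, i.e. α ≤ ((π/L)² + c)/((π/L)² + 1) = (1 + c(L/π)²)/(1 + (L/π)²). With (π/L)² = π^2/36 and c = 2/5, the largest admissible constant is α = ((π/L)² + c)/((π/L)² + 1).
Simplifying, α = (π^2 + 72/5)/(π^2 + 36).


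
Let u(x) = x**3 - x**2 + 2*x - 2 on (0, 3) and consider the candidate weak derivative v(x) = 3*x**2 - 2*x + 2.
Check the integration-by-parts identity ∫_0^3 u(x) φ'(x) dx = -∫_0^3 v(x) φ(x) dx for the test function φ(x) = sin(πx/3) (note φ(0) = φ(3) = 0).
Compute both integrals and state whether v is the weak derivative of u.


LHS = -75/π + 324/π^3, RHS = -75/π + 324/π^3. Yes, v = u' weakly.

u(x) = x**3 - x**2 + 2*x - 2, classical derivative u'(x) = 3*x**2 - 2*x + 2.
φ(x) = sin(πx/3), so φ'(x) = π*cos(π*x/3)/3.
Note φ(0) = φ(3) = 0, so the boundary term u·φ vanishes.
LHS = ∫_0^3 u(x) φ'(x) dx = ∫_0^3 (π*x^3*cos(π*x/3)/3 - π*x^2*cos(π*x/3)/3 + 2*π*x*cos(π*x/3)/3 - 2*π*cos(π*x/3)/3) dx. Term by term:
  ∫_0^3 -2*π*cos(π*x/3)/3 dx = 0;  ∫_0^3 -π*x^2*cos(π*x/3)/3 dx = 18/π;  ∫_0^3 π*x^3*cos(π*x/3)/3 dx = -81/π + 324/π^3;
  ∫_0^3 2*π*x*cos(π*x/3)/3 dx = -12/π.
Sum: 0 + 18/π + -81/π + 324/π^3 − 12/π = -75/π + 324/π^3.
So LHS = -75/π + 324/π^3.
∫_0^3 v(x) φ(x) dx = ∫_0^3 (3*x^2*sin(π*x/3) - 2*x*sin(π*x/3) + 2*sin(π*x/3)) dx. Term by term:
  ∫_0^3 2*sin(π*x/3) dx = 12/π;  ∫_0^3 -2*x*sin(π*x/3) dx = -18/π;  ∫_0^3 3*x^2*sin(π*x/3) dx = -324/π^3 + 81/π.
Sum: 12/π − 18/π + -324/π^3 + 81/π = -324/π^3 + 75/π.
So RHS = -∫_0^3 v(x) φ(x) dx = -75/π + 324/π^3.
LHS = RHS, so the identity holds for this test φ.
Moreover u is smooth here and v(x) = u'(x) = 3*x**2 - 2*x + 2 pointwise, so the identity holds for every test function. Hence v is the weak derivative of u.


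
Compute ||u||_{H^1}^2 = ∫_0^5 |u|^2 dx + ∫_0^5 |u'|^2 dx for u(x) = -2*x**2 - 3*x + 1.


||u||_{H^1}^2 = 5525

The H^1 norm (squared) on an interval (0, L) is
  ||u||_{H^1}^2 = ∫_0^L u(x)^2 dx + ∫_0^L u'(x)^2 dx.
Compute u'(x) = -4*x - 3.
Then u(x)^2 = 4*x**4 + 12*x**3 + 5*x**2 - 6*x + 1 and u'(x)^2 = 16*x**2 + 24*x + 9.
Integrate each monomial from 0 to 5 using ∫_0^5 c·x^n dx = c·5^(n+1)/(n+1):
  ∫_0^5 u(x)^2 dx = ∫_0^5 (4*x^4 + 12*x^3 + 5*x^2 - 6*x + 1) dx. Term by term:
    ∫_0^5 4*x^4 dx = 2500;  ∫_0^5 12*x^3 dx = 1875;  ∫_0^5 5*x^2 dx = 625/3;
    ∫_0^5 -6*x dx = -75;  ∫_0^5 1 dx = 5.
  Sum: 2500 + 1875 + 625/3 − 75 + 5 = 13540/3.
  ∫_0^5 u'(x)^2 dx = ∫_0^5 (16*x^2 + 24*x + 9) dx. Term by term:
    ∫_0^5 16*x^2 dx = 2000/3;  ∫_0^5 24*x dx = 300;  ∫_0^5 9 dx = 45.
  Sum: 2000/3 + 300 + 45 = 3035/3.
Adding: ||u||_{H^1}^2 = 13540/3 + 3035/3 = 5525.


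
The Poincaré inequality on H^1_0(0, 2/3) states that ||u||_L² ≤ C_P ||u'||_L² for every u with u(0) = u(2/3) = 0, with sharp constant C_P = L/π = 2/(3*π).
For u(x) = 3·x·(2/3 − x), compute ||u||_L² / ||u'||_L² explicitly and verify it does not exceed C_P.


||u||_L² / ||u'||_L² = sqrt(10)/15 < C_P = 2/(3*π).

u(x) = 3·x·(2/3 − x), so u'(x) = 2 - 6*x.
u(x) = 3·x·(2/3 − x) vanishes at x = 0 and x = 2/3, so u ∈ H^1_0(0, 2/3). Differentiate via the product rule and integrate the resulting polynomials term by term.
  ∫_0^2/3 u² dx = ∫_0^2/3 (9*x^4 - 12*x^3 + 4*x^2) dx. Term by term:
    ∫_0^2/3 9*x^4 dx = 32/135;  ∫_0^2/3 -12*x^3 dx = -16/27;  ∫_0^2/3 4*x^2 dx = 32/81.
  Sum: 32/135 − 16/27 + 32/81 = 16/405.
  ∫_0^2/3 (u')² dx = ∫_0^2/3 (36*x^2 - 24*x + 4) dx. Term by term:
    ∫_0^2/3 36*x^2 dx = 32/9;  ∫_0^2/3 -24*x dx = -16/3;  ∫_0^2/3 4 dx = 8/3.
  Sum: 32/9 − 16/3 + 8/3 = 8/9.
∫_0^2/3 u² dx = 16/405, so ||u||_L² = 4*sqrt(5)/45.
∫_0^2/3 (u')² dx = 8/9, so ||u'||_L² = 2*sqrt(2)/3.
Ratio ||u||_L² / ||u'||_L² = sqrt(10)/15.
Sharp Poincaré constant on H^1_0(0, 2/3) is C_P = L/π = 2/(3*π), achieved by sin(3*π/2·x).
A polynomial bump cannot attain the sharp Poincaré constant (only the first sine eigenfunction does), so the ratio is strictly less than C_P, consistent with ||u||_L² ≤ C_P ||u'||_L².


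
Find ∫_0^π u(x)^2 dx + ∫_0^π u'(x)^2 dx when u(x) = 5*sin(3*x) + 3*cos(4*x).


||u||_{H^1(0,π)}^2 = -3060/7 + 403*π/2

u'(x) = -12*sin(4*x) + 15*cos(3*x).
Expand u² and (u')² and integrate term by term on (0, π), using: for integers n ≥ 1, ∫_0^π sin²(nx) dx = ∫_0^π cos²(nx) dx = π/2; for n ≠ n', ∫_0^π sin(nx)sin(n'x) dx = ∫_0^π cos(nx)cos(n'x) dx = 0; and by product-to-sum, ∫_0^π sin(nx)cos(n'x) dx = ½∫_0^π [sin((n+n')x) + sin((n−n')x)] dx, which is 0 when n+n' is even and 2n/(n²−n'²) when n+n' is odd (it need not vanish on (0, π)).
  u² squared terms: (3)²·∫cos(4x)² dx = 9·π/2 = 9*π/2;  (5)²·∫sin(3x)² dx = 25·π/2 = 25*π/2.
  u² cross terms: 2·(3)·(5)·∫cos(4x)·sin(3x) dx = 30·(-6/7) = -180/7.
  So ∫_0^π u² dx = 9*π/2 + 25*π/2 − 180/7 = -180/7 + 17*π.
  (u')² squared terms: (-12)²·∫sin(4x)² dx = 144·π/2 = 72*π;  (15)²·∫cos(3x)² dx = 225·π/2 = 225*π/2.
  (u')² cross terms: 2·(-12)·(15)·∫sin(4x)·cos(3x) dx = -360·(8/7) = -2880/7.
  So ∫_0^π (u')² dx = 72*π + 225*π/2 − 2880/7 = -2880/7 + 369*π/2.
||u||_{H^1}^2 = (-180/7 + 17*π) + (-2880/7 + 369*π/2) = -3060/7 + 403*π/2.


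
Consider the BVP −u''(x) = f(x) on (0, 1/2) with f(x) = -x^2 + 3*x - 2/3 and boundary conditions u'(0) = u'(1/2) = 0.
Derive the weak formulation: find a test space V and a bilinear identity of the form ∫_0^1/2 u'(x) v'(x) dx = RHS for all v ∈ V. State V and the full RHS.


V = H^1(0, 1/2) (no boundary constraint on v; u is determined up to an additive constant); weak form: ∫_0^1/2 u'v' dx = ∫_0^1/2 (-x^2 + 3*x - 2/3) v dx for all v ∈ V.

Multiply both sides by a test function v and integrate from 0 to 1/2:
  ∫_0^1/2 −u''(x) v(x) dx = ∫_0^1/2 f(x) v(x) dx.
Integrate the LHS by parts once:
  ∫_0^1/2 −u'' v dx = −[u'(x) v(x)]_0^1/2 + ∫_0^1/2 u'(x) v'(x) dx.
Thus ∫_0^1/2 u'(x) v'(x) dx = ∫_0^1/2 f(x) v(x) dx + [u'(x) v(x)]_0^1/2.
Choose V so that boundary terms are either known or forced to vanish.
u has homogeneous Neumann: u'(0) = u'(1/2) = 0. So [u' v]_0^1/2 = 0·v(1/2) − 0·v(0) = 0 for any v; take V = H^1(0, 1/2).
Weak formulation: find u (satisfying any essential BC) such that ∫_0^1/2 u'(x) v'(x) dx = ∫_0^1/2 f v dx for all v ∈ V (homogeneous Neumann, so boundary terms vanish).
Substituting f(x) = -x^2 + 3*x - 2/3, the right-hand side is ∫_0^1/2 (-x^2 + 3*x - 2/3) v dx.
Compatibility check (pure Neumann): taking v ≡ 1 ∈ V gives 0 = ∫_0^1/2 f dx + (0) − (0), i.e. ∫_0^1/2 f dx must equal u'(0) − u'(1/2) = 0. Indeed ∫_0^1/2 (-x^2 + 3*x - 2/3) dx = 0, so the data are compatible. The solution is then unique only up to an additive constant (fix it e.g. by requiring ∫_0^1/2 u dx = 0).


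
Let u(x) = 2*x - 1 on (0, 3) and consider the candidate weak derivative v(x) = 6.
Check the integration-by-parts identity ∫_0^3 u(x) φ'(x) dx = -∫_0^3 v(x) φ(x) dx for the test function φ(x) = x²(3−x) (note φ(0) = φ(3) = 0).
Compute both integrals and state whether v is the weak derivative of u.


LHS = -27/2, RHS = -81/2. No, v is not the weak derivative of u.

u(x) = 2*x - 1, classical derivative u'(x) = 2.
φ(x) = x²(3−x), so φ'(x) = 3*x*(2 - x).
Note φ(0) = φ(3) = 0, so the boundary term u·φ vanishes.
LHS = ∫_0^3 u(x) φ'(x) dx = ∫_0^3 (-6*x^3 + 15*x^2 - 6*x) dx. Term by term:
  ∫_0^3 -6*x^3 dx = -243/2;  ∫_0^3 15*x^2 dx = 135;  ∫_0^3 -6*x dx = -27.
Sum: -243/2 + 135 − 27 = -27/2.
So LHS = -27/2.
∫_0^3 v(x) φ(x) dx = ∫_0^3 (-6*x^3 + 18*x^2) dx. Term by term:
  ∫_0^3 -6*x^3 dx = -243/2;  ∫_0^3 18*x^2 dx = 162.
Sum: -243/2 + 162 = 81/2.
So RHS = -∫_0^3 v(x) φ(x) dx = -81/2.
LHS − RHS = 27 ≠ 0, so the identity fails.
(For a valid weak derivative the identity must hold for EVERY test function, in particular this one. The failure shows v is NOT the weak derivative of u.)
Correct weak derivative would be u'(x) = 2.


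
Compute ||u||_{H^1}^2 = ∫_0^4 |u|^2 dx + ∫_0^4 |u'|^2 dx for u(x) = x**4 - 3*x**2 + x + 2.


||u||_{H^1}^2 = 2982892/63

The H^1 norm (squared) on an interval (0, L) is
  ||u||_{H^1}^2 = ∫_0^L u(x)^2 dx + ∫_0^L u'(x)^2 dx.
Compute u'(x) = 4*x**3 - 6*x + 1.
Then u(x)^2 = x**8 - 6*x**6 + 2*x**5 + 13*x**4 - 6*x**3 - 11*x**2 + 4*x + 4 and u'(x)^2 = 16*x**6 - 48*x**4 + 8*x**3 + 36*x**2 - 12*x + 1.
Integrate each monomial from 0 to 4 using ∫_0^4 c·x^n dx = c·4^(n+1)/(n+1):
  ∫_0^4 u(x)^2 dx = ∫_0^4 (x^8 - 6*x^6 + 2*x^5 + 13*x^4 - 6*x^3 - 11*x^2 + 4*x + 4) dx. Term by term:
    ∫_0^4 x^8 dx = 262144/9;  ∫_0^4 -6*x^6 dx = -98304/7;  ∫_0^4 2*x^5 dx = 4096/3;
    ∫_0^4 13*x^4 dx = 13312/5;  ∫_0^4 -6*x^3 dx = -384;  ∫_0^4 -11*x^2 dx = -704/3;
    ∫_0^4 4*x dx = 32;  ∫_0^4 4 dx = 16.
  Sum: 262144/9 − 98304/7 + 4096/3 + 13312/5 − 384 − 704/3 + 32 + 16 = 5840336/315.
  ∫_0^4 u'(x)^2 dx = ∫_0^4 (16*x^6 - 48*x^4 + 8*x^3 + 36*x^2 - 12*x + 1) dx. Term by term:
    ∫_0^4 16*x^6 dx = 262144/7;  ∫_0^4 -48*x^4 dx = -49152/5;  ∫_0^4 8*x^3 dx = 512;
    ∫_0^4 36*x^2 dx = 768;  ∫_0^4 -12*x dx = -96;  ∫_0^4 1 dx = 4.
  Sum: 262144/7 − 49152/5 + 512 + 768 − 96 + 4 = 1008236/35.
Adding: ||u||_{H^1}^2 = 5840336/315 + 1008236/35 = 2982892/63.


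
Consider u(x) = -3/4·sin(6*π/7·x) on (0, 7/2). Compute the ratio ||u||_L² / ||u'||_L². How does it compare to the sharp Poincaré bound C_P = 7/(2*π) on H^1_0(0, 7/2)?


||u||_L² / ||u'||_L² = 7/(6*π) < C_P = 7/(2*π).

u(x) = -3/4·sin(6*π/7·x), so u'(x) = -9*π*cos(6*π*x/7)/14.
Writing u(x) = A·sin(kπx/L) with A = -3/4 and k = 3, use ∫_0^L sin²(kπx/L) dx = L/2 and ∫_0^L cos²(kπx/L) dx = L/2.
u² = 9/16·sin²(6*π/7·x) and (u')² = 81*π^2/196·cos²(6*π/7·x), and each of sin², cos² integrates to L/2 = 7/4 over (0, 7/2).
∫_0^7/2 u² dx = 63/64, so ||u||_L² = 3*sqrt(7)/8.
∫_0^7/2 (u')² dx = 81*π^2/112, so ||u'||_L² = 9*sqrt(7)*π/28.
Ratio ||u||_L² / ||u'||_L² = 7/(6*π).
Sharp Poincaré constant on H^1_0(0, 7/2) is C_P = L/π = 7/(2*π), achieved by sin(2*π/7·x).
This is the k = 3 harmonic; the ratio L/(kπ) is strictly less than C_P = L/π, consistent with the sharp inequality ||u||_L² ≤ C_P ||u'||_L².


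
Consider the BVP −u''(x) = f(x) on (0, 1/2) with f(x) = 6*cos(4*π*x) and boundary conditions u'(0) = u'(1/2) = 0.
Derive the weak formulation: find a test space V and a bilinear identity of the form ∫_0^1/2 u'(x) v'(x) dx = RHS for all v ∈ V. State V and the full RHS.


V = H^1(0, 1/2) (no boundary constraint on v; u is determined up to an additive constant); weak form: ∫_0^1/2 u'v' dx = ∫_0^1/2 (6*cos(4*π*x)) v dx for all v ∈ V.

Multiply both sides by a test function v and integrate from 0 to 1/2:
  ∫_0^1/2 −u''(x) v(x) dx = ∫_0^1/2 f(x) v(x) dx.
Integrate the LHS by parts once:
  ∫_0^1/2 −u'' v dx = −[u'(x) v(x)]_0^1/2 + ∫_0^1/2 u'(x) v'(x) dx.
Thus ∫_0^1/2 u'(x) v'(x) dx = ∫_0^1/2 f(x) v(x) dx + [u'(x) v(x)]_0^1/2.
Choose V so that boundary terms are either known or forced to vanish.
u has homogeneous Neumann: u'(0) = u'(1/2) = 0. So [u' v]_0^1/2 = 0·v(1/2) − 0·v(0) = 0 for any v; take V = H^1(0, 1/2).
Weak formulation: find u (satisfying any essential BC) such that ∫_0^1/2 u'(x) v'(x) dx = ∫_0^1/2 f v dx for all v ∈ V (homogeneous Neumann, so boundary terms vanish).
Substituting f(x) = 6*cos(4*π*x), the right-hand side is ∫_0^1/2 (6*cos(4*π*x)) v dx.
Compatibility check (pure Neumann): taking v ≡ 1 ∈ V gives 0 = ∫_0^1/2 f dx + (0) − (0), i.e. ∫_0^1/2 f dx must equal u'(0) − u'(1/2) = 0. Indeed ∫_0^1/2 (6*cos(4*π*x)) dx = 0, so the data are compatible. The solution is then unique only up to an additive constant (fix it e.g. by requiring ∫_0^1/2 u dx = 0).


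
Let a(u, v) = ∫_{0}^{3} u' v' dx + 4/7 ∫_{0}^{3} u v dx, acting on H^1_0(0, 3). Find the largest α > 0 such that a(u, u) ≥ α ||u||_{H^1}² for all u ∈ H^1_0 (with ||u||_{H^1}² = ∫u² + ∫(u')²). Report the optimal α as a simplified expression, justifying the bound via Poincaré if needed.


α = (36/7 + π^2)/(9 + π^2)

Coercivity of a(·,·) on H^1_0(0, 3) means a(u, u) ≥ α ||u||_{H^1}² for every u ∈ H^1_0.
The interval has length L = 3, and Poincaré/coercivity depend only on L. Here a(u, u) = ∫(u')² + (4/7)·∫u².
Here 0 < c = 4/7 < 1. The condition a(u,u) ≥ α||u||_{H^1}² reads (1−α)∫(u')² ≥ (α−c)∫u². Any admissible α is ≤ 1 (rapidly oscillating u have ∫u²/∫(u')² → 0), and α = 1 would force 0 ≥ (1−c)∫u², impossible since c < 1; so 1−α > 0. By the sharp Poincaré inequality on H^1_0 of an interval of length L, ∫(u')² ≥ (π/L)²∫u² with equality for the first sine mode sin(π(x−x₀)/L) (x₀ the left endpoint), so the inequality holds for all u iff (1−α)(π/L)² ≥ α − c, i.e. α ≤ ((π/L)² + c)/((π/L)² + 1) = (1 + c(L/π)²)/(1 + (L/π)²). With (π/L)² = π^2/9 and c = 4/7, the largest admissible constant is α = ((π/L)² + c)/((π/L)² + 1).
Simplifying, α = (36/7 + π^2)/(9 + π^2).


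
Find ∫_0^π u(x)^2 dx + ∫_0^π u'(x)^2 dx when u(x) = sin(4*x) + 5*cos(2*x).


||u||_{H^1(0,π)}^2 = 71*π

u'(x) = -10*sin(2*x) + 4*cos(4*x).
Expand u² and (u')² and integrate term by term on (0, π), using: for integers n ≥ 1, ∫_0^π sin²(nx) dx = ∫_0^π cos²(nx) dx = π/2; for n ≠ n', ∫_0^π sin(nx)sin(n'x) dx = ∫_0^π cos(nx)cos(n'x) dx = 0; and by product-to-sum, ∫_0^π sin(nx)cos(n'x) dx = ½∫_0^π [sin((n+n')x) + sin((n−n')x)] dx, which is 0 when n+n' is even and 2n/(n²−n'²) when n+n' is odd (it need not vanish on (0, π)).
  u² squared terms: (5)²·∫cos(2x)² dx = 25·π/2 = 25*π/2;  (1)²·∫sin(4x)² dx = 1·π/2 = π/2.
  u² cross terms: 2·(5)·(1)·∫cos(2x)·sin(4x) dx = 10·(0) = 0.
  So ∫_0^π u² dx = 25*π/2 + π/2 + 0 = 13*π.
  (u')² squared terms: (-10)²·∫sin(2x)² dx = 100·π/2 = 50*π;  (4)²·∫cos(4x)² dx = 16·π/2 = 8*π.
  (u')² cross terms: 2·(-10)·(4)·∫sin(2x)·cos(4x) dx = -80·(0) = 0.
  So ∫_0^π (u')² dx = 50*π + 8*π + 0 = 58*π.
||u||_{H^1}^2 = (13*π) + (58*π) = 71*π.


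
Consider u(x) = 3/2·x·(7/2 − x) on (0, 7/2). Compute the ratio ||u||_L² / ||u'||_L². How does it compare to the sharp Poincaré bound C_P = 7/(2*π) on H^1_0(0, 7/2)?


||u||_L² / ||u'||_L² = 7*sqrt(10)/20 < C_P = 7/(2*π).

u(x) = 3/2·x·(7/2 − x), so u'(x) = 21/4 - 3*x.
u(x) = 3/2·x·(7/2 − x) vanishes at x = 0 and x = 7/2, so u ∈ H^1_0(0, 7/2). Differentiate via the product rule and integrate the resulting polynomials term by term.
  ∫_0^7/2 u² dx = ∫_0^7/2 (9*x^4/4 - 63*x^3/4 + 441*x^2/16) dx. Term by term:
    ∫_0^7/2 9*x^4/4 dx = 151263/640;  ∫_0^7/2 -63*x^3/4 dx = -151263/256;  ∫_0^7/2 441*x^2/16 dx = 50421/128.
  Sum: 151263/640 − 151263/256 + 50421/128 = 50421/1280.
  ∫_0^7/2 (u')² dx = ∫_0^7/2 (9*x^2 - 63*x/2 + 441/16) dx. Term by term:
    ∫_0^7/2 9*x^2 dx = 1029/8;  ∫_0^7/2 -63*x/2 dx = -3087/16;  ∫_0^7/2 441/16 dx = 3087/32.
  Sum: 1029/8 − 3087/16 + 3087/32 = 1029/32.
∫_0^7/2 u² dx = 50421/1280, so ||u||_L² = 49*sqrt(105)/80.
∫_0^7/2 (u')² dx = 1029/32, so ||u'||_L² = 7*sqrt(42)/8.
Ratio ||u||_L² / ||u'||_L² = 7*sqrt(10)/20.
Sharp Poincaré constant on H^1_0(0, 7/2) is C_P = L/π = 7/(2*π), achieved by sin(2*π/7·x).
A polynomial bump cannot attain the sharp Poincaré constant (only the first sine eigenfunction does), so the ratio is strictly less than C_P, consistent with ||u||_L² ≤ C_P ||u'||_L².


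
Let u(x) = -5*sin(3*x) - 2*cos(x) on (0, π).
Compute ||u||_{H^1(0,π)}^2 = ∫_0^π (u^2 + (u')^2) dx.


||u||_{H^1(0,π)}^2 = 129*π

u'(x) = 2*sin(x) - 15*cos(3*x).
Expand u² and (u')² and integrate term by term on (0, π), using: for integers n ≥ 1, ∫_0^π sin²(nx) dx = ∫_0^π cos²(nx) dx = π/2; for n ≠ n', ∫_0^π sin(nx)sin(n'x) dx = ∫_0^π cos(nx)cos(n'x) dx = 0; and by product-to-sum, ∫_0^π sin(nx)cos(n'x) dx = ½∫_0^π [sin((n+n')x) + sin((n−n')x)] dx, which is 0 when n+n' is even and 2n/(n²−n'²) when n+n' is odd (it need not vanish on (0, π)).
  u² squared terms: (-5)²·∫sin(3x)² dx = 25·π/2 = 25*π/2;  (-2)²·∫cos(x)² dx = 4·π/2 = 2*π.
  u² cross terms: 2·(-5)·(-2)·∫sin(3x)·cos(x) dx = 20·(0) = 0.
  So ∫_0^π u² dx = 25*π/2 + 2*π + 0 = 29*π/2.
  (u')² squared terms: (-15)²·∫cos(3x)² dx = 225·π/2 = 225*π/2;  (2)²·∫sin(x)² dx = 4·π/2 = 2*π.
  (u')² cross terms: 2·(-15)·(2)·∫cos(3x)·sin(x) dx = -60·(0) = 0.
  So ∫_0^π (u')² dx = 225*π/2 + 2*π + 0 = 229*π/2.
||u||_{H^1}^2 = (29*π/2) + (229*π/2) = 129*π.


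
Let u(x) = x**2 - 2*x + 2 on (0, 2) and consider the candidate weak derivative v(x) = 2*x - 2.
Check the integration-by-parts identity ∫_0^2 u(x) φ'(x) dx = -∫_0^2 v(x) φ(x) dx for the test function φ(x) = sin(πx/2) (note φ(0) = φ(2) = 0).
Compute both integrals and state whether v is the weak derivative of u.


LHS = 0, RHS = 0. Yes, v = u' weakly.

u(x) = x**2 - 2*x + 2, classical derivative u'(x) = 2*x - 2.
φ(x) = sin(πx/2), so φ'(x) = π*cos(π*x/2)/2.
Note φ(0) = φ(2) = 0, so the boundary term u·φ vanishes.
LHS = ∫_0^2 u(x) φ'(x) dx = ∫_0^2 (π*x^2*cos(π*x/2)/2 - π*x*cos(π*x/2) + π*cos(π*x/2)) dx. Term by term:
  ∫_0^2 π*cos(π*x/2) dx = 0;  ∫_0^2 π*x^2*cos(π*x/2)/2 dx = -8/π;  ∫_0^2 -π*x*cos(π*x/2) dx = 8/π.
Sum: 0 − 8/π + 8/π = 0.
So LHS = 0.
∫_0^2 v(x) φ(x) dx = ∫_0^2 (2*x*sin(π*x/2) - 2*sin(π*x/2)) dx. Term by term:
  ∫_0^2 -2*sin(π*x/2) dx = -8/π;  ∫_0^2 2*x*sin(π*x/2) dx = 8/π.
Sum: -8/π + 8/π = 0.
So RHS = -∫_0^2 v(x) φ(x) dx = 0.
LHS = RHS, so the identity holds for this test φ.
Moreover u is smooth here and v(x) = u'(x) = 2*x - 2 pointwise, so the identity holds for every test function. Hence v is the weak derivative of u.


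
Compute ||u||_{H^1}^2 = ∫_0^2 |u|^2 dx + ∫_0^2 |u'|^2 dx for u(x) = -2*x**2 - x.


||u||_{H^1}^2 = 1574/15

The H^1 norm (squared) on an interval (0, L) is
  ||u||_{H^1}^2 = ∫_0^L u(x)^2 dx + ∫_0^L u'(x)^2 dx.
Compute u'(x) = -4*x - 1.
Then u(x)^2 = 4*x**4 + 4*x**3 + x**2 and u'(x)^2 = 16*x**2 + 8*x + 1.
Integrate each monomial from 0 to 2 using ∫_0^2 c·x^n dx = c·2^(n+1)/(n+1):
  ∫_0^2 u(x)^2 dx = ∫_0^2 (4*x^4 + 4*x^3 + x^2) dx. Term by term:
    ∫_0^2 4*x^4 dx = 128/5;  ∫_0^2 4*x^3 dx = 16;  ∫_0^2 x^2 dx = 8/3.
  Sum: 128/5 + 16 + 8/3 = 664/15.
  ∫_0^2 u'(x)^2 dx = ∫_0^2 (16*x^2 + 8*x + 1) dx. Term by term:
    ∫_0^2 16*x^2 dx = 128/3;  ∫_0^2 8*x dx = 16;  ∫_0^2 1 dx = 2.
  Sum: 128/3 + 16 + 2 = 182/3.
Adding: ||u||_{H^1}^2 = 664/15 + 182/3 = 1574/15.


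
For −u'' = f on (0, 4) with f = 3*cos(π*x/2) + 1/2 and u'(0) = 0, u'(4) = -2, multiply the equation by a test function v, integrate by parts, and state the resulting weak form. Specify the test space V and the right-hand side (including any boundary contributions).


V = H^1(0, 4) (v unrestricted at boundary; u is determined up to an additive constant); weak form: ∫_0^4 u'v' dx = ∫_0^4 (3*cos(π*x/2) + 1/2) v dx − 2·v(4) for all v ∈ V.

Multiply both sides by a test function v and integrate from 0 to 4:
  ∫_0^4 −u''(x) v(x) dx = ∫_0^4 f(x) v(x) dx.
Integrate the LHS by parts once:
  ∫_0^4 −u'' v dx = −[u'(x) v(x)]_0^4 + ∫_0^4 u'(x) v'(x) dx.
Thus ∫_0^4 u'(x) v'(x) dx = ∫_0^4 f(x) v(x) dx + [u'(x) v(x)]_0^4.
Choose V so that boundary terms are either known or forced to vanish.
u has inhomogeneous Neumann u'(0) = 0, u'(4) = -2. [u' v]_0^4 = (-2)·v(4) − (0)·v(0) = − 2·v(4). Take V = H^1(0, 4); boundary term becomes part of RHS.
Weak formulation: find u (satisfying any essential BC) such that ∫_0^4 u'(x) v'(x) dx = ∫_0^4 f v dx − 2·v(4) for all v ∈ V (Neumann data are natural BCs: they enter the RHS as boundary terms).
Substituting f(x) = 3*cos(π*x/2) + 1/2, the right-hand side is ∫_0^4 (3*cos(π*x/2) + 1/2) v dx − 2·v(4).
Compatibility check (pure Neumann): taking v ≡ 1 ∈ V gives 0 = ∫_0^4 f dx + (-2) − (0), i.e. ∫_0^4 f dx must equal u'(0) − u'(4) = 2. Indeed ∫_0^4 (3*cos(π*x/2) + 1/2) dx = 2, so the data are compatible. The solution is then unique only up to an additive constant (fix it e.g. by requiring ∫_0^4 u dx = 0).


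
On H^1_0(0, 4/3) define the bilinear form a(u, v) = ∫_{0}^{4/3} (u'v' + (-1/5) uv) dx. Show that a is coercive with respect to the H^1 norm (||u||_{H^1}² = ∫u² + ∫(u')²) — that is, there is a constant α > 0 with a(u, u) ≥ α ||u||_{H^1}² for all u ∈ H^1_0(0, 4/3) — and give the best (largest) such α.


α = (-16 + 45*π^2)/(5*(16 + 9*π^2))

Coercivity of a(·,·) on H^1_0(0, 4/3) means a(u, u) ≥ α ||u||_{H^1}² for every u ∈ H^1_0.
The interval has length L = 4/3, and Poincaré/coercivity depend only on L. Here a(u, u) = ∫(u')² + (-1/5)·∫u².
Here c = -1/5 < 0 with |c| < (π/L)² = 9*π^2/16, so coercivity still holds. The condition a(u,u) ≥ α||u||_{H^1}² reads (1−α)∫(u')² ≥ (α−c)∫u². Any admissible α is ≤ 1 (rapidly oscillating u have ∫u²/∫(u')² → 0), and α = 1 would force 0 ≥ (1−c)∫u², impossible since c < 1; so 1−α > 0. By the sharp Poincaré inequality on H^1_0 of an interval of length L, ∫(u')² ≥ (π/L)²∫u² with equality for the first sine mode sin(π(x−x₀)/L) (x₀ the left endpoint), so the inequality holds for all u iff (1−α)(π/L)² ≥ α − c, i.e. α ≤ ((π/L)² + c)/((π/L)² + 1) = (1 + c(L/π)²)/(1 + (L/π)²). (Direct route, valid since c ≤ 0: Poincaré gives c∫u² ≥ c(L/π)²∫(u')², so a(u,u) ≥ (1 + c(L/π)²)∫(u')², while ||u||_{H^1}² ≤ (1 + (L/π)²)∫(u')²; dividing yields the same α.) With (π/L)² = 9*π^2/16 and c = -1/5, the largest admissible constant is α = ((π/L)² + c)/((π/L)² + 1).
Simplifying, α = (-16 + 45*π^2)/(5*(16 + 9*π^2)).


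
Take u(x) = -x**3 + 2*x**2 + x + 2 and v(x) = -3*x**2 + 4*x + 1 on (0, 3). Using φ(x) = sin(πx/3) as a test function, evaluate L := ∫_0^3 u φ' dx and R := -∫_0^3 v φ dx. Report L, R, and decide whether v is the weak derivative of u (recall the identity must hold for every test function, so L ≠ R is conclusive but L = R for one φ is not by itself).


LHS = -324/π^3 + 39/π, RHS = -324/π^3 + 39/π. Yes, v = u' weakly.

u(x) = -x**3 + 2*x**2 + x + 2, classical derivative u'(x) = -3*x**2 + 4*x + 1.
φ(x) = sin(πx/3), so φ'(x) = π*cos(π*x/3)/3.
Note φ(0) = φ(3) = 0, so the boundary term u·φ vanishes.
LHS = ∫_0^3 u(x) φ'(x) dx = ∫_0^3 (-π*x^3*cos(π*x/3)/3 + 2*π*x^2*cos(π*x/3)/3 + π*x*cos(π*x/3)/3 + 2*π*cos(π*x/3)/3) dx. Term by term:
  ∫_0^3 2*π*cos(π*x/3)/3 dx = 0;  ∫_0^3 -π*x^3*cos(π*x/3)/3 dx = -324/π^3 + 81/π;  ∫_0^3 π*x*cos(π*x/3)/3 dx = -6/π;
  ∫_0^3 2*π*x^2*cos(π*x/3)/3 dx = -36/π.
Sum: 0 + -324/π^3 + 81/π − 6/π − 36/π = -324/π^3 + 39/π.
So LHS = -324/π^3 + 39/π.
∫_0^3 v(x) φ(x) dx = ∫_0^3 (-3*x^2*sin(π*x/3) + 4*x*sin(π*x/3) + sin(π*x/3)) dx. Term by term:
  ∫_0^3 -3*x^2*sin(π*x/3) dx = -81/π + 324/π^3;  ∫_0^3 4*x*sin(π*x/3) dx = 36/π;  ∫_0^3 sin(π*x/3) dx = 6/π.
Sum: -81/π + 324/π^3 + 36/π + 6/π = -39/π + 324/π^3.
So RHS = -∫_0^3 v(x) φ(x) dx = -324/π^3 + 39/π.
LHS = RHS, so the identity holds for this test φ.
Moreover u is smooth here and v(x) = u'(x) = -3*x**2 + 4*x + 1 pointwise, so the identity holds for every test function. Hence v is the weak derivative of u.


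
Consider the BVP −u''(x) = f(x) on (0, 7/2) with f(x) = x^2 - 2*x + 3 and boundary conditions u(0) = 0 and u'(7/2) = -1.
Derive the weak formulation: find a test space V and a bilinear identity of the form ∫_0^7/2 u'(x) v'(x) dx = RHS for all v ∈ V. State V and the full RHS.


V = {v ∈ H^1(0, 7/2) : v(0) = 0} (test functions vanish at x = 0 where u is specified); weak form: ∫_0^7/2 u'v' dx = ∫_0^7/2 (x^2 - 2*x + 3) v dx − v(7/2) for all v ∈ V.

Multiply both sides by a test function v and integrate from 0 to 7/2:
  ∫_0^7/2 −u''(x) v(x) dx = ∫_0^7/2 f(x) v(x) dx.
Integrate the LHS by parts once:
  ∫_0^7/2 −u'' v dx = −[u'(x) v(x)]_0^7/2 + ∫_0^7/2 u'(x) v'(x) dx.
Thus ∫_0^7/2 u'(x) v'(x) dx = ∫_0^7/2 f(x) v(x) dx + [u'(x) v(x)]_0^7/2.
Choose V so that boundary terms are either known or forced to vanish.
Mixed BC: u(0) = 0 (Dirichlet) and u'(7/2) = -1 (Neumann). Define V = {v ∈ H^1(0, 7/2) : v(0) = 0}. Then [u' v]_0^7/2 = u'(7/2)·v(7/2) − u'(0)·0 = − v(7/2).
Weak formulation: find u (satisfying any essential BC) such that ∫_0^7/2 u'(x) v'(x) dx = ∫_0^7/2 f v dx − v(7/2) for all v ∈ V (Dirichlet at 0 absorbed into V; Neumann datum at x = 7/2 contributes the boundary term).
Substituting f(x) = x^2 - 2*x + 3, the right-hand side is ∫_0^7/2 (x^2 - 2*x + 3) v dx − v(7/2).


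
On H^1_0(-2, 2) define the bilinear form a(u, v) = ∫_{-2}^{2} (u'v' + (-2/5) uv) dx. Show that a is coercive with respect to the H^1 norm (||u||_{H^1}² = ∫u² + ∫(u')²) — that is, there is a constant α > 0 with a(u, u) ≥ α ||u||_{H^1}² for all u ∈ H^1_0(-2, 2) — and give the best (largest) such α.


α = (-32/5 + π^2)/(π^2 + 16)

Coercivity of a(·,·) on H^1_0(-2, 2) means a(u, u) ≥ α ||u||_{H^1}² for every u ∈ H^1_0.
The interval has length L = 4, and Poincaré/coercivity depend only on L. Here a(u, u) = ∫(u')² + (-2/5)·∫u².
Here c = -2/5 < 0 with |c| < (π/L)² = π^2/16, so coercivity still holds. The condition a(u,u) ≥ α||u||_{H^1}² reads (1−α)∫(u')² ≥ (α−c)∫u². Any admissible α is ≤ 1 (rapidly oscillating u have ∫u²/∫(u')² → 0), and α = 1 would force 0 ≥ (1−c)∫u², impossible since c < 1; so 1−α > 0. By the sharp Poincaré inequality on H^1_0 of an interval of length L, ∫(u')² ≥ (π/L)²∫u² with equality for the first sine mode sin(π(x−x₀)/L) (x₀ the left endpoint), so the inequality holds for all u iff (1−α)(π/L)² ≥ α − c, i.e. α ≤ ((π/L)² + c)/((π/L)² + 1) = (1 + c(L/π)²)/(1 + (L/π)²). (Direct route, valid since c ≤ 0: Poincaré gives c∫u² ≥ c(L/π)²∫(u')², so a(u,u) ≥ (1 + c(L/π)²)∫(u')², while ||u||_{H^1}² ≤ (1 + (L/π)²)∫(u')²; dividing yields the same α.) With (π/L)² = π^2/16 and c = -2/5, the largest admissible constant is α = ((π/L)² + c)/((π/L)² + 1).
Simplifying, α = (-32/5 + π^2)/(π^2 + 16).


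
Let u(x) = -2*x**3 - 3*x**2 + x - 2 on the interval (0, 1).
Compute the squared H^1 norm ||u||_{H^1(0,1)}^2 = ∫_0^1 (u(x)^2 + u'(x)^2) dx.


||u||_{H^1}^2 = 8107/210

The H^1 norm (squared) on an interval (0, L) is
  ||u||_{H^1}^2 = ∫_0^L u(x)^2 dx + ∫_0^L u'(x)^2 dx.
Compute u'(x) = -6*x**2 - 6*x + 1.
Then u(x)^2 = 4*x**6 + 12*x**5 + 5*x**4 + 2*x**3 + 13*x**2 - 4*x + 4 and u'(x)^2 = 36*x**4 + 72*x**3 + 24*x**2 - 12*x + 1.
Integrate each monomial from 0 to 1 using ∫_0^1 c·x^n dx = c·1^(n+1)/(n+1):
  ∫_0^1 u(x)^2 dx = ∫_0^1 (4*x^6 + 12*x^5 + 5*x^4 + 2*x^3 + 13*x^2 - 4*x + 4) dx. Term by term:
    ∫_0^1 4*x^6 dx = 4/7;  ∫_0^1 12*x^5 dx = 2;  ∫_0^1 5*x^4 dx = 1;
    ∫_0^1 2*x^3 dx = 1/2;  ∫_0^1 13*x^2 dx = 13/3;  ∫_0^1 -4*x dx = -2;
    ∫_0^1 4 dx = 4.
  Sum: 4/7 + 2 + 1 + 1/2 + 13/3 − 2 + 4 = 437/42.
  ∫_0^1 u'(x)^2 dx = ∫_0^1 (36*x^4 + 72*x^3 + 24*x^2 - 12*x + 1) dx. Term by term:
    ∫_0^1 36*x^4 dx = 36/5;  ∫_0^1 72*x^3 dx = 18;  ∫_0^1 24*x^2 dx = 8;
    ∫_0^1 -12*x dx = -6;  ∫_0^1 1 dx = 1.
  Sum: 36/5 + 18 + 8 − 6 + 1 = 141/5.
Adding: ||u||_{H^1}^2 = 437/42 + 141/5 = 8107/210.


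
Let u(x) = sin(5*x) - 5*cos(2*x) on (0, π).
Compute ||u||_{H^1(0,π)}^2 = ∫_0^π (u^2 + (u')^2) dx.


||u||_{H^1(0,π)}^2 = -500/21 + 151*π/2

u'(x) = 10*sin(2*x) + 5*cos(5*x).
Expand u² and (u')² and integrate term by term on (0, π), using: for integers n ≥ 1, ∫_0^π sin²(nx) dx = ∫_0^π cos²(nx) dx = π/2; for n ≠ n', ∫_0^π sin(nx)sin(n'x) dx = ∫_0^π cos(nx)cos(n'x) dx = 0; and by product-to-sum, ∫_0^π sin(nx)cos(n'x) dx = ½∫_0^π [sin((n+n')x) + sin((n−n')x)] dx, which is 0 when n+n' is even and 2n/(n²−n'²) when n+n' is odd (it need not vanish on (0, π)).
  u² squared terms: (-5)²·∫cos(2x)² dx = 25·π/2 = 25*π/2;  (1)²·∫sin(5x)² dx = 1·π/2 = π/2.
  u² cross terms: 2·(-5)·(1)·∫cos(2x)·sin(5x) dx = -10·(10/21) = -100/21.
  So ∫_0^π u² dx = 25*π/2 + π/2 − 100/21 = -100/21 + 13*π.
  (u')² squared terms: (5)²·∫cos(5x)² dx = 25·π/2 = 25*π/2;  (10)²·∫sin(2x)² dx = 100·π/2 = 50*π.
  (u')² cross terms: 2·(5)·(10)·∫cos(5x)·sin(2x) dx = 100·(-4/21) = -400/21.
  So ∫_0^π (u')² dx = 25*π/2 + 50*π − 400/21 = -400/21 + 125*π/2.
||u||_{H^1}^2 = (-100/21 + 13*π) + (-400/21 + 125*π/2) = -500/21 + 151*π/2.


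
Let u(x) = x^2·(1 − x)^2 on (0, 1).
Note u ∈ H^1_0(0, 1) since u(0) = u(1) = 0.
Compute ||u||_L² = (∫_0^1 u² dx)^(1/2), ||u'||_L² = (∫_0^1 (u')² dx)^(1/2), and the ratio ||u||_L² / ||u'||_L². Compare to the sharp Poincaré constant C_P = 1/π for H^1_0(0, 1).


||u||_L² / ||u'||_L² = sqrt(3)/6 < C_P = 1/π.

u(x) = x^2·(1 − x)^2, so u'(x) = 2*x*(x - 1)*(2*x - 1).
u(x) = x^2·(1 − x)^2 vanishes at x = 0 and x = 1, so u ∈ H^1_0(0, 1). Differentiate via the product rule and integrate the resulting polynomials term by term.
  ∫_0^1 u² dx = ∫_0^1 (x^8 - 4*x^7 + 6*x^6 - 4*x^5 + x^4) dx. Term by term:
    ∫_0^1 x^8 dx = 1/9;  ∫_0^1 -4*x^7 dx = -1/2;  ∫_0^1 6*x^6 dx = 6/7;
    ∫_0^1 -4*x^5 dx = -2/3;  ∫_0^1 x^4 dx = 1/5.
  Sum: 1/9 − 1/2 + 6/7 − 2/3 + 1/5 = 1/630.
  ∫_0^1 (u')² dx = ∫_0^1 (16*x^6 - 48*x^5 + 52*x^4 - 24*x^3 + 4*x^2) dx. Term by term:
    ∫_0^1 16*x^6 dx = 16/7;  ∫_0^1 -48*x^5 dx = -8;  ∫_0^1 52*x^4 dx = 52/5;
    ∫_0^1 -24*x^3 dx = -6;  ∫_0^1 4*x^2 dx = 4/3.
  Sum: 16/7 − 8 + 52/5 − 6 + 4/3 = 2/105.
∫_0^1 u² dx = 1/630, so ||u||_L² = sqrt(70)/210.
∫_0^1 (u')² dx = 2/105, so ||u'||_L² = sqrt(210)/105.
Ratio ||u||_L² / ||u'||_L² = sqrt(3)/6.
Sharp Poincaré constant on H^1_0(0, 1) is C_P = L/π = 1/π, achieved by sin(π·x).
A polynomial bump cannot attain the sharp Poincaré constant (only the first sine eigenfunction does), so the ratio is strictly less than C_P, consistent with ||u||_L² ≤ C_P ||u'||_L².
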